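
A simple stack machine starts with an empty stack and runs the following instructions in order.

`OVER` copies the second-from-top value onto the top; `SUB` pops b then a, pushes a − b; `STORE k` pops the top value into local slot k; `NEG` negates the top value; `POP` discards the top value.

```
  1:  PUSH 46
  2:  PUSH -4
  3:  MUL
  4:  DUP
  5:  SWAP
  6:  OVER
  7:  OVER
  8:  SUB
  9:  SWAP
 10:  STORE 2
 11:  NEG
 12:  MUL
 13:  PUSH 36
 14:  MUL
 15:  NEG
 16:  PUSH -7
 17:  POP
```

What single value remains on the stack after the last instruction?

PUSH 46 -> [46]
PUSH -4 -> [46, -4]
MUL     -> [-184]
DUP     -> [-184, -184]
SWAP    -> [-184, -184]
OVER    -> [-184, -184, -184]
OVER    -> [-184, -184, -184, -184]
SUB     -> [-184, -184, 0]
SWAP    -> [-184, 0, -184]
STORE 2 -> [-184, 0]
NEG     -> [-184, 0]
MUL     -> [0]
PUSH 36 -> [0, 36]
MUL     -> [0]
NEG     -> [0]
PUSH -7 -> [0, -7]
POP     -> [0]

0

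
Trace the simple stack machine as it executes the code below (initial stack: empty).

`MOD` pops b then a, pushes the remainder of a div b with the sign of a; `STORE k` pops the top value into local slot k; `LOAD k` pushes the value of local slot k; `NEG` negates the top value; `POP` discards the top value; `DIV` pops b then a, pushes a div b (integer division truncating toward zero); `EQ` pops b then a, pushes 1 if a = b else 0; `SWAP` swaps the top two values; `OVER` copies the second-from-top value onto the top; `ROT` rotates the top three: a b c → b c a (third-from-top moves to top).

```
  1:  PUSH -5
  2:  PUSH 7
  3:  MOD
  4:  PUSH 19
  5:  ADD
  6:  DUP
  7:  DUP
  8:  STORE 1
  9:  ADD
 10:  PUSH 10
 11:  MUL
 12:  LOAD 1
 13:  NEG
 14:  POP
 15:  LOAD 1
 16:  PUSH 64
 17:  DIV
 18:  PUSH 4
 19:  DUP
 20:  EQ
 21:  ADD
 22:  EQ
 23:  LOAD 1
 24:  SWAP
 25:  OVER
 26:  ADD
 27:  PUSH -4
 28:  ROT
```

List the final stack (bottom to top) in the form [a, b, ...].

PUSH -5 -> [-5]
PUSH 7  -> [-5, 7]
MOD     -> [-5]
PUSH 19 -> [-5, 19]
ADD     -> [14]
DUP     -> [14, 14]
DUP     -> [14, 14, 14]
STORE 1 -> [14, 14]
ADD     -> [28]
PUSH 10 -> [28, 10]
MUL     -> [280]
LOAD 1  -> [280, 14]
NEG     -> [280, -14]
POP     -> [280]
LOAD 1  -> [280, 14]
PUSH 64 -> [280, 14, 64]
DIV     -> [280, 0]
PUSH 4  -> [280, 0, 4]
DUP     -> [280, 0, 4, 4]
EQ      -> [280, 0, 1]
ADD     -> [280, 1]
EQ      -> [0]
LOAD 1  -> [0, 14]
SWAP    -> [14, 0]
OVER    -> [14, 0, 14]
ADD     -> [14, 14]
PUSH -4 -> [14, 14, -4]
ROT     -> [14, -4, 14]

[14, -4, 14]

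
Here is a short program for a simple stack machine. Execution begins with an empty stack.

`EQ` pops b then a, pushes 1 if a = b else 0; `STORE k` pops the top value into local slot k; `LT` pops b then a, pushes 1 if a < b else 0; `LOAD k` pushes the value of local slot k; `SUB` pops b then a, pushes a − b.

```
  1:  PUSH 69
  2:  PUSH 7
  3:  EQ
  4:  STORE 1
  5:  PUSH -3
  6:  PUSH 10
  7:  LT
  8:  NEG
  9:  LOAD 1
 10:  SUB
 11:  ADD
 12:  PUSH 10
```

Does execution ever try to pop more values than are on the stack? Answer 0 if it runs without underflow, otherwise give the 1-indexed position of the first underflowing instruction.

11

PUSH 69 -> 69
PUSH 7  -> 69 7
EQ      -> 0
STORE 1 -> (empty)
PUSH -3 -> -3
PUSH 10 -> -3 10
LT      -> 1
NEG     -> -1
LOAD 1  -> -1 0
SUB     -> -1
ADD  — needs 2 operands, stack has 1 → underflow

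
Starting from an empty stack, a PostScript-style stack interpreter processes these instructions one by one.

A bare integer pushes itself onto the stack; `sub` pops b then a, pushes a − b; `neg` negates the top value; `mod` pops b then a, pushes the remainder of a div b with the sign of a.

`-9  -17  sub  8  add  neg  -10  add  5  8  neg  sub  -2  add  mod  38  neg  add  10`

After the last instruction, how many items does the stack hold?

-9  : [-9]
-17 : [-9, -17]
sub : [8]
8   : [8, 8]
add : [16]
neg : [-16]
-10 : [-16, -10]
add : [-26]
5   : [-26, 5]
8   : [-26, 5, 8]
neg : [-26, 5, -8]
sub : [-26, 13]
-2  : [-26, 13, -2]
add : [-26, 11]
mod : [-4]
38  : [-4, 38]
neg : [-4, -38]
add : [-42]
10  : [-42, 10]

2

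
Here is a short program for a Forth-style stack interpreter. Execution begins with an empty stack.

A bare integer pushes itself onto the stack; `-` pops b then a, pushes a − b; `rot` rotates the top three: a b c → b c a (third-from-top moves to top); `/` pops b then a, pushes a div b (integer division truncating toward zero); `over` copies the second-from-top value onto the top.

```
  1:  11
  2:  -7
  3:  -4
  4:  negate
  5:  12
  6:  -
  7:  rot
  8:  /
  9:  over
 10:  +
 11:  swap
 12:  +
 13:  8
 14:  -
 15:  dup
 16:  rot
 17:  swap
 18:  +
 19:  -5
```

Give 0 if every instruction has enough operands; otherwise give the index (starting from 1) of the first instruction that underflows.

16

11      11
-7      11 -7
-4      11 -7 -4
negate  11 -7 4
12      11 -7 4 12
-       11 -7 -8
rot     -7 -8 11
/       -7 0
over    -7 0 -7
+       -7 -7
swap    -7 -7
+       -14
8       -14 8
-       -22
dup     -22 -22
rot  — needs 3 operands, stack has 2 → underflow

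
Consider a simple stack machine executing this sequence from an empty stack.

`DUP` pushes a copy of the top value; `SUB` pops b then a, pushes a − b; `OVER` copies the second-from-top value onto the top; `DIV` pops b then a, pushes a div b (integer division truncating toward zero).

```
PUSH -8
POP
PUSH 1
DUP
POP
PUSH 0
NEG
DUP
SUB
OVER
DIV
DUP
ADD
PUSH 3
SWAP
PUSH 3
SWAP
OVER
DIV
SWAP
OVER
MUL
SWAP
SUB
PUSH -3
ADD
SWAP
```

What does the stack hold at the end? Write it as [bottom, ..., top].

PUSH -8  -8
POP      (empty)
PUSH 1   1
DUP      1 1
POP      1
PUSH 0   1 0
NEG      1 0
DUP      1 0 0
SUB      1 0
OVER     1 0 1
DIV      1 0
DUP      1 0 0
ADD      1 0
PUSH 3   1 0 3
SWAP     1 3 0
PUSH 3   1 3 0 3
SWAP     1 3 3 0
OVER     1 3 3 0 3
DIV      1 3 3 0
SWAP     1 3 0 3
OVER     1 3 0 3 0
MUL      1 3 0 0
SWAP     1 3 0 0
SUB      1 3 0
PUSH -3  1 3 0 -3
ADD      1 3 -3
SWAP     1 -3 3

[1, -3, 3]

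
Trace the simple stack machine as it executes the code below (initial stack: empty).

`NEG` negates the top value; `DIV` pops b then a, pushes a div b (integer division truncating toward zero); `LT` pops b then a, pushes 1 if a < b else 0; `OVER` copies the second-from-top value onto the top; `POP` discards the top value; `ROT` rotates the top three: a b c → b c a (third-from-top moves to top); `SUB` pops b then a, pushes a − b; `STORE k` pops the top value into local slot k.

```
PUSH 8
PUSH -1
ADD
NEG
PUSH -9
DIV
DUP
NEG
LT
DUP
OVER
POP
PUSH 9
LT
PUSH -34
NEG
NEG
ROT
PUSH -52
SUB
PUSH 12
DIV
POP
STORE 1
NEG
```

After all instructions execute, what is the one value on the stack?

PUSH 8   -> 8
PUSH -1  -> 8 -1
ADD      -> 7
NEG      -> -7
PUSH -9  -> -7 -9
DIV      -> 0
DUP      -> 0 0
NEG      -> 0 0
LT       -> 0
DUP      -> 0 0
OVER     -> 0 0 0
POP      -> 0 0
PUSH 9   -> 0 0 9
LT       -> 0 1
PUSH -34 -> 0 1 -34
NEG      -> 0 1 34
NEG      -> 0 1 -34
ROT      -> 1 -34 0
PUSH -52 -> 1 -34 0 -52
SUB      -> 1 -34 52
PUSH 12  -> 1 -34 52 12
DIV      -> 1 -34 4
POP      -> 1 -34
STORE 1  -> 1
NEG      -> -1

-1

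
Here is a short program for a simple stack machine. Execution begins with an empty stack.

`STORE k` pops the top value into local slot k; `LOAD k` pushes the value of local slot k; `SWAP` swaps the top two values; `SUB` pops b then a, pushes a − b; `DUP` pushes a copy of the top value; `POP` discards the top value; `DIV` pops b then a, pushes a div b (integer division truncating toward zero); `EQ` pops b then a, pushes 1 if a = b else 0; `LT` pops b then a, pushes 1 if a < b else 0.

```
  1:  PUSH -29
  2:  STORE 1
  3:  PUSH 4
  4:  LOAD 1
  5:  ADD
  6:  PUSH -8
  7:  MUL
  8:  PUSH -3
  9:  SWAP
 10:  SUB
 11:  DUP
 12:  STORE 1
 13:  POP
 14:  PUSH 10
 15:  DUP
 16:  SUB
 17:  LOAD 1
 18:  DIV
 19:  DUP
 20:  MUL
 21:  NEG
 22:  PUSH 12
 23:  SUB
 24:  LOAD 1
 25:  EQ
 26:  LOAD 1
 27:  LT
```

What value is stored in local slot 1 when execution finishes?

PUSH -29  -29
STORE 1   (empty)
PUSH 4    4
LOAD 1    4 -29
ADD       -25
PUSH -8   -25 -8
MUL       200
PUSH -3   200 -3
SWAP      -3 200
SUB       -203
DUP       -203 -203
STORE 1   -203
POP       (empty)
PUSH 10   10
DUP       10 10
SUB       0
LOAD 1    0 -203
DIV       0
DUP       0 0
MUL       0
NEG       0
PUSH 12   0 12
SUB       -12
LOAD 1    -12 -203
EQ        0
LOAD 1    0 -203
LT        0

-203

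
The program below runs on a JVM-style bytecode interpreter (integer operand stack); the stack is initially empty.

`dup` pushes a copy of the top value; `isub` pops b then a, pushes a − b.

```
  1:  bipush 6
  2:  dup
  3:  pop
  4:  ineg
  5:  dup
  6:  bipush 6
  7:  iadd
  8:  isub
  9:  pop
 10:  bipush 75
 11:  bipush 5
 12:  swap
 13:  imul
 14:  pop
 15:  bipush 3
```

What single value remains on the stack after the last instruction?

bipush 6  -> [6]
dup       -> [6, 6]
pop       -> [6]
ineg      -> [-6]
dup       -> [-6, -6]
bipush 6  -> [-6, -6, 6]
iadd      -> [-6, 0]
isub      -> [-6]
pop       -> []
bipush 75 -> [75]
bipush 5  -> [75, 5]
swap      -> [5, 75]
imul      -> [375]
pop       -> []
bipush 3  -> [3]

3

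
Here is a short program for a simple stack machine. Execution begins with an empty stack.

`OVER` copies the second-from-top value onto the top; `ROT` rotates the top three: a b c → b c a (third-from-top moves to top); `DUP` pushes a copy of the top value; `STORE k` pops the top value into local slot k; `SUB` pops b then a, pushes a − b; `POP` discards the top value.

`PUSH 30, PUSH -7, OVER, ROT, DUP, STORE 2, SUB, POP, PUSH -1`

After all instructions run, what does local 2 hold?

30

PUSH 30 : 30
PUSH -7 : 30 -7
OVER    : 30 -7 30
ROT     : -7 30 30
DUP     : -7 30 30 30
STORE 2 : -7 30 30
SUB     : -7 0
POP     : -7
PUSH -1 : -7 -1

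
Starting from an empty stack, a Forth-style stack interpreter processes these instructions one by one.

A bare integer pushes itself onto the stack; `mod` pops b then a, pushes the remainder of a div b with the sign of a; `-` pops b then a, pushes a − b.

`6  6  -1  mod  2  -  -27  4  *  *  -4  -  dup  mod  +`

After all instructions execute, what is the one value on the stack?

6

6   → [6]
6   → [6, 6]
-1  → [6, 6, -1]
mod → [6, 0]
2   → [6, 0, 2]
-   → [6, -2]
-27 → [6, -2, -27]
4   → [6, -2, -27, 4]
*   → [6, -2, -108]
*   → [6, 216]
-4  → [6, 216, -4]
-   → [6, 220]
dup → [6, 220, 220]
mod → [6, 0]
+   → [6]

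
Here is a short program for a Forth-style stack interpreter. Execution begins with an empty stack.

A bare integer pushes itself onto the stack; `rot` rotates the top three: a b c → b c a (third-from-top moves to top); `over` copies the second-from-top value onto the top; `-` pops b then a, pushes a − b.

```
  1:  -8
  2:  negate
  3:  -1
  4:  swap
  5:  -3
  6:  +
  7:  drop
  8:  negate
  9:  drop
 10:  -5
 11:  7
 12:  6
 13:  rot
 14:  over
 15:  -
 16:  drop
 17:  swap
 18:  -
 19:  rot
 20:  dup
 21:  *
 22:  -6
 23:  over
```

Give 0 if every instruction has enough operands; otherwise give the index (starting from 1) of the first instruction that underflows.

19

-8     -> [-8]
negate -> [8]
-1     -> [8, -1]
swap   -> [-1, 8]
-3     -> [-1, 8, -3]
+      -> [-1, 5]
drop   -> [-1]
negate -> [1]
drop   -> []
-5     -> [-5]
7      -> [-5, 7]
6      -> [-5, 7, 6]
rot    -> [7, 6, -5]
over   -> [7, 6, -5, 6]
-      -> [7, 6, -11]
drop   -> [7, 6]
swap   -> [6, 7]
-      -> [-1]
rot  — needs 3 operands, stack has 1 → underflow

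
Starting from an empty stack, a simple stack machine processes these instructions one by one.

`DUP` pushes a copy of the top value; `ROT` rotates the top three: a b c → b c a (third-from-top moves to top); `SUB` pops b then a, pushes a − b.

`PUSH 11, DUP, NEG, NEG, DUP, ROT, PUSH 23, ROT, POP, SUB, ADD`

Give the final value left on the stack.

-1

PUSH 11 → [11]
DUP     → [11, 11]
NEG     → [11, -11]
NEG     → [11, 11]
DUP     → [11, 11, 11]
ROT     → [11, 11, 11]
PUSH 23 → [11, 11, 11, 23]
ROT     → [11, 11, 23, 11]
POP     → [11, 11, 23]
SUB     → [11, -12]
ADD     → [-1]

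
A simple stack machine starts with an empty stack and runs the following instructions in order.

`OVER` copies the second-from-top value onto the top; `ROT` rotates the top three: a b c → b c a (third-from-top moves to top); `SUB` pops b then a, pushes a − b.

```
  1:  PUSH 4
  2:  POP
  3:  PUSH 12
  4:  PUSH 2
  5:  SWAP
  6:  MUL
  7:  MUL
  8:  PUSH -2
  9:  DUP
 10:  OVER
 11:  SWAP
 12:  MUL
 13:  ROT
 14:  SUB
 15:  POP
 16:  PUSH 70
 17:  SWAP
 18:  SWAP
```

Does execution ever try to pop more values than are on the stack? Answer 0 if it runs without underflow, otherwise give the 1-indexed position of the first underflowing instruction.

PUSH 4  : [4]
POP     : []
PUSH 12 : [12]
PUSH 2  : [12, 2]
SWAP    : [2, 12]
MUL     : [24]
MUL  — needs 2 operands, stack has 1 → underflow

7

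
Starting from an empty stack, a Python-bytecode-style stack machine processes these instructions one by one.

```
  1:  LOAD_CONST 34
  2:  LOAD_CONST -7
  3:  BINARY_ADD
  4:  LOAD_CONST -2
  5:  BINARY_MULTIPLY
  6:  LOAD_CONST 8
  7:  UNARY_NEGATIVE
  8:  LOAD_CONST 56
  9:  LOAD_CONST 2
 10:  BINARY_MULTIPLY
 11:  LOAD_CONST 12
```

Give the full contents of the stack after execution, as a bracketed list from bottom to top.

LOAD_CONST 34    34
LOAD_CONST -7    34 -7
BINARY_ADD       27
LOAD_CONST -2    27 -2
BINARY_MULTIPLY  -54
LOAD_CONST 8     -54 8
UNARY_NEGATIVE   -54 -8
LOAD_CONST 56    -54 -8 56
LOAD_CONST 2     -54 -8 56 2
BINARY_MULTIPLY  -54 -8 112
LOAD_CONST 12    -54 -8 112 12

[-54, -8, 112, 12]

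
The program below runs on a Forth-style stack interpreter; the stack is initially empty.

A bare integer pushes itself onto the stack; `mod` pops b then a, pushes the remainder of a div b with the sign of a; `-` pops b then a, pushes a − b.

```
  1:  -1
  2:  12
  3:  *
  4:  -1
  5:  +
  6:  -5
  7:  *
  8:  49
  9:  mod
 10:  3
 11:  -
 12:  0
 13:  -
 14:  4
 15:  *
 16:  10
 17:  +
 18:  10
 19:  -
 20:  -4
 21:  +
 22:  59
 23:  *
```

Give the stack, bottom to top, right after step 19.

-1  : -1
12  : -1 12
*   : -12
-1  : -12 -1
+   : -13
-5  : -13 -5
*   : 65
49  : 65 49
mod : 16
3   : 16 3
-   : 13
0   : 13 0
-   : 13
4   : 13 4
*   : 52
10  : 52 10
+   : 62
10  : 62 10
-   : 52

[52]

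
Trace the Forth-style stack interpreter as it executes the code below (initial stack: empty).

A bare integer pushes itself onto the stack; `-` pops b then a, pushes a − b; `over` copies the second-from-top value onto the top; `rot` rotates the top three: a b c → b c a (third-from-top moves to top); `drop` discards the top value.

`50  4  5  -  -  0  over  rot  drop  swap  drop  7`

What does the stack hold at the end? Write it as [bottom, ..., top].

50   : [50]
4    : [50, 4]
5    : [50, 4, 5]
-    : [50, -1]
-    : [51]
0    : [51, 0]
over : [51, 0, 51]
rot  : [0, 51, 51]
drop : [0, 51]
swap : [51, 0]
drop : [51]
7    : [51, 7]

[51, 7]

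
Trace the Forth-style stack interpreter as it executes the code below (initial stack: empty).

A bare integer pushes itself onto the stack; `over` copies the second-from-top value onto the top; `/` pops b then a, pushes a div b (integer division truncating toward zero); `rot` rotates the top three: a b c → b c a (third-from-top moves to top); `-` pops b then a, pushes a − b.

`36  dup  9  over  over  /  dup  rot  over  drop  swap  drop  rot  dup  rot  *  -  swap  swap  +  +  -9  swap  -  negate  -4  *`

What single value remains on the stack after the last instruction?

36     → 36
dup    → 36 36
9      → 36 36 9
over   → 36 36 9 36
over   → 36 36 9 36 9
/      → 36 36 9 4
dup    → 36 36 9 4 4
rot    → 36 36 4 4 9
over   → 36 36 4 4 9 4
drop   → 36 36 4 4 9
swap   → 36 36 4 9 4
drop   → 36 36 4 9
rot    → 36 4 9 36
dup    → 36 4 9 36 36
rot    → 36 4 36 36 9
*      → 36 4 36 324
-      → 36 4 -288
swap   → 36 -288 4
swap   → 36 4 -288
+      → 36 -284
+      → -248
-9     → -248 -9
swap   → -9 -248
-      → 239
negate → -239
-4     → -239 -4
*      → 956

956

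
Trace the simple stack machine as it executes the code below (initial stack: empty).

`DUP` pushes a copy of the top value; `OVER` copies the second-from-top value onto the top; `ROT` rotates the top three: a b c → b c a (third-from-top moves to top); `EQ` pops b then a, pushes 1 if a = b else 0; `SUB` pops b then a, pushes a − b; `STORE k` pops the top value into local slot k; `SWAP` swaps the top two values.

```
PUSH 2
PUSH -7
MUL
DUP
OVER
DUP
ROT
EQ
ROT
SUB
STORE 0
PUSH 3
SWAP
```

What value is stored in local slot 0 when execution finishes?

PUSH 2  : 2
PUSH -7 : 2 -7
MUL     : -14
DUP     : -14 -14
OVER    : -14 -14 -14
DUP     : -14 -14 -14 -14
ROT     : -14 -14 -14 -14
EQ      : -14 -14 1
ROT     : -14 1 -14
SUB     : -14 15
STORE 0 : -14
PUSH 3  : -14 3
SWAP    : 3 -14

15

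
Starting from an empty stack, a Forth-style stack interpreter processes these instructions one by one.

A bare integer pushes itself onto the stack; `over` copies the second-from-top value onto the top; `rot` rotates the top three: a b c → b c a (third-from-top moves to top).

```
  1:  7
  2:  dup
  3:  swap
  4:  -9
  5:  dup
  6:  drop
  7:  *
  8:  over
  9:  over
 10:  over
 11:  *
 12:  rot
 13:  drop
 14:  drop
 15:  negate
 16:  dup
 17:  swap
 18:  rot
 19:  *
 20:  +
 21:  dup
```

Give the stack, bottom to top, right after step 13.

7    → 7
dup  → 7 7
swap → 7 7
-9   → 7 7 -9
dup  → 7 7 -9 -9
drop → 7 7 -9
*    → 7 -63
over → 7 -63 7
over → 7 -63 7 -63
over → 7 -63 7 -63 7
*    → 7 -63 7 -441
rot  → 7 7 -441 -63
drop → 7 7 -441

[7, 7, -441]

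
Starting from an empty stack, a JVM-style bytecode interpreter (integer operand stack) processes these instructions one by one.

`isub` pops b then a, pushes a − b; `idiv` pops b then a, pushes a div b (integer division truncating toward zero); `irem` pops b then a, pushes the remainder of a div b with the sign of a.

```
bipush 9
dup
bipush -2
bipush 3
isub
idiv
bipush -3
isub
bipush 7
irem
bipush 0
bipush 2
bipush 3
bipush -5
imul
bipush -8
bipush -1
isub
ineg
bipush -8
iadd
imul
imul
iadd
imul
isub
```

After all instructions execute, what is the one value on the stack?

bipush 9  : 9
dup       : 9 9
bipush -2 : 9 9 -2
bipush 3  : 9 9 -2 3
isub      : 9 9 -5
idiv      : 9 -1
bipush -3 : 9 -1 -3
isub      : 9 2
bipush 7  : 9 2 7
irem      : 9 2
bipush 0  : 9 2 0
bipush 2  : 9 2 0 2
bipush 3  : 9 2 0 2 3
bipush -5 : 9 2 0 2 3 -5
imul      : 9 2 0 2 -15
bipush -8 : 9 2 0 2 -15 -8
bipush -1 : 9 2 0 2 -15 -8 -1
isub      : 9 2 0 2 -15 -7
ineg      : 9 2 0 2 -15 7
bipush -8 : 9 2 0 2 -15 7 -8
iadd      : 9 2 0 2 -15 -1
imul      : 9 2 0 2 15
imul      : 9 2 0 30
iadd      : 9 2 30
imul      : 9 60
isub      : -51

-51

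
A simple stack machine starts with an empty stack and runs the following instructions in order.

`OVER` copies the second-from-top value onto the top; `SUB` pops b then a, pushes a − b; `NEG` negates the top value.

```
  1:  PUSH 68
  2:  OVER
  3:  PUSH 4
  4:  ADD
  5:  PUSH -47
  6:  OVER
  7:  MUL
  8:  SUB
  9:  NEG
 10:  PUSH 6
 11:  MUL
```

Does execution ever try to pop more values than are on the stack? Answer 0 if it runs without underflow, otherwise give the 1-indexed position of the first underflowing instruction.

2

PUSH 68 → [68]
OVER  — needs 2 operands, stack has 1 → underflow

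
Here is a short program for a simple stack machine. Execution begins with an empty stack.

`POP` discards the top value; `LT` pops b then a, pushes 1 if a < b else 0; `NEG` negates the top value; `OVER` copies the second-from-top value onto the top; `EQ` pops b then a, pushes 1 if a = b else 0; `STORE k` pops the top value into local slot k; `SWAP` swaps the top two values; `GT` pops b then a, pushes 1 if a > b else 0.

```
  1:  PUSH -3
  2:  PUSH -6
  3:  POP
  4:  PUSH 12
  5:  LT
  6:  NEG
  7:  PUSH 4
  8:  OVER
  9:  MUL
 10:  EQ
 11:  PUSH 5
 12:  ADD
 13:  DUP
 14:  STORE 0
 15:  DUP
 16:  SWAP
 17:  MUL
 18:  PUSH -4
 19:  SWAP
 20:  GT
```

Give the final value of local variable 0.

5

PUSH -3 -> [-3]
PUSH -6 -> [-3, -6]
POP     -> [-3]
PUSH 12 -> [-3, 12]
LT      -> [1]
NEG     -> [-1]
PUSH 4  -> [-1, 4]
OVER    -> [-1, 4, -1]
MUL     -> [-1, -4]
EQ      -> [0]
PUSH 5  -> [0, 5]
ADD     -> [5]
DUP     -> [5, 5]
STORE 0 -> [5]
DUP     -> [5, 5]
SWAP    -> [5, 5]
MUL     -> [25]
PUSH -4 -> [25, -4]
SWAP    -> [-4, 25]
GT      -> [0]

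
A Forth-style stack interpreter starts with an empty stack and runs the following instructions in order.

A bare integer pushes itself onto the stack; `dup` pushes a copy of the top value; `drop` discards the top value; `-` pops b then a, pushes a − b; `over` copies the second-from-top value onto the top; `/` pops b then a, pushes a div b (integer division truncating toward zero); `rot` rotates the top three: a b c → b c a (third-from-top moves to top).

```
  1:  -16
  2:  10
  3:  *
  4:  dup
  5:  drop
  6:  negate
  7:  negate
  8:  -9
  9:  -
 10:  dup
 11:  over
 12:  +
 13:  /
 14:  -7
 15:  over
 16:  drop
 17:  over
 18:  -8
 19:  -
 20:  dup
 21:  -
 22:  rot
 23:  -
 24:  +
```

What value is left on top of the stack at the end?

-7

-16    → [-16]
10     → [-16, 10]
*      → [-160]
dup    → [-160, -160]
drop   → [-160]
negate → [160]
negate → [-160]
-9     → [-160, -9]
-      → [-151]
dup    → [-151, -151]
over   → [-151, -151, -151]
+      → [-151, -302]
/      → [0]
-7     → [0, -7]
over   → [0, -7, 0]
drop   → [0, -7]
over   → [0, -7, 0]
-8     → [0, -7, 0, -8]
-      → [0, -7, 8]
dup    → [0, -7, 8, 8]
-      → [0, -7, 0]
rot    → [-7, 0, 0]
-      → [-7, 0]
+      → [-7]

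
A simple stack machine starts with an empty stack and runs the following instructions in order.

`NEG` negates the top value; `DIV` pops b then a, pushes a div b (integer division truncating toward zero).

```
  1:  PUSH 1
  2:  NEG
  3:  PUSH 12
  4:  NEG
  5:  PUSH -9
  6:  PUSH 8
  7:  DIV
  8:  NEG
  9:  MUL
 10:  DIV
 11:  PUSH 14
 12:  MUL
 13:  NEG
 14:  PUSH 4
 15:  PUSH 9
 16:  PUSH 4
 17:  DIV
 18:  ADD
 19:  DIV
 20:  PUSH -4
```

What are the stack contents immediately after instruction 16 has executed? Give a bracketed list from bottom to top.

[0, 4, 9, 4]

PUSH 1  -> [1]
NEG     -> [-1]
PUSH 12 -> [-1, 12]
NEG     -> [-1, -12]
PUSH -9 -> [-1, -12, -9]
PUSH 8  -> [-1, -12, -9, 8]
DIV     -> [-1, -12, -1]
NEG     -> [-1, -12, 1]
MUL     -> [-1, -12]
DIV     -> [0]
PUSH 14 -> [0, 14]
MUL     -> [0]
NEG     -> [0]
PUSH 4  -> [0, 4]
PUSH 9  -> [0, 4, 9]
PUSH 4  -> [0, 4, 9, 4]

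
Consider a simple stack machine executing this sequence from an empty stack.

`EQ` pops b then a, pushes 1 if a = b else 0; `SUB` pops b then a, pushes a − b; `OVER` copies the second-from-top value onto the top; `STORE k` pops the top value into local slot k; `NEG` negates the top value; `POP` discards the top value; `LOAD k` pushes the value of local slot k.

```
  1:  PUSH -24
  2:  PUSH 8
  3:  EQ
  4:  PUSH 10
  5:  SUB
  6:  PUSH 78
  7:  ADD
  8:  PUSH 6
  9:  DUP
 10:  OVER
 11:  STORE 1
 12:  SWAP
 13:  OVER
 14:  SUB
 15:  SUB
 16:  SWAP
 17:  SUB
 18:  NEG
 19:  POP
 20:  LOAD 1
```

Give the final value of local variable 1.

6

PUSH -24 : -24
PUSH 8   : -24 8
EQ       : 0
PUSH 10  : 0 10
SUB      : -10
PUSH 78  : -10 78
ADD      : 68
PUSH 6   : 68 6
DUP      : 68 6 6
OVER     : 68 6 6 6
STORE 1  : 68 6 6
SWAP     : 68 6 6
OVER     : 68 6 6 6
SUB      : 68 6 0
SUB      : 68 6
SWAP     : 6 68
SUB      : -62
NEG      : 62
POP      : (empty)
LOAD 1   : 6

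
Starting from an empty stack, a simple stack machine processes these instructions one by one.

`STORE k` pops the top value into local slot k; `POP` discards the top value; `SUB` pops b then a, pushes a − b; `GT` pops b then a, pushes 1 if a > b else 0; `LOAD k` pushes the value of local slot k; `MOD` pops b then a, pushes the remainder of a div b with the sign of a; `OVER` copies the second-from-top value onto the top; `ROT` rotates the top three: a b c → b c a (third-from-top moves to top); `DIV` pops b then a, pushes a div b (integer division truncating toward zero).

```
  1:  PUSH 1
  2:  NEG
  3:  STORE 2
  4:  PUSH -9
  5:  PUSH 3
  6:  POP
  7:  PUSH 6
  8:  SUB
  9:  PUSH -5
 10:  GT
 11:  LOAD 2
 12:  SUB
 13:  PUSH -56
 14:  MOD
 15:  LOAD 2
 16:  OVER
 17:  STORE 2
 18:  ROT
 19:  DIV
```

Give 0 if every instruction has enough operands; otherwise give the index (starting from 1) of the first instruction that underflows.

18

PUSH 1   -> [1]
NEG      -> [-1]
STORE 2  -> []
PUSH -9  -> [-9]
PUSH 3   -> [-9, 3]
POP      -> [-9]
PUSH 6   -> [-9, 6]
SUB      -> [-15]
PUSH -5  -> [-15, -5]
GT       -> [0]
LOAD 2   -> [0, -1]
SUB      -> [1]
PUSH -56 -> [1, -56]
MOD      -> [1]
LOAD 2   -> [1, -1]
OVER     -> [1, -1, 1]
STORE 2  -> [1, -1]
ROT  — needs 3 operands, stack has 2 → underflow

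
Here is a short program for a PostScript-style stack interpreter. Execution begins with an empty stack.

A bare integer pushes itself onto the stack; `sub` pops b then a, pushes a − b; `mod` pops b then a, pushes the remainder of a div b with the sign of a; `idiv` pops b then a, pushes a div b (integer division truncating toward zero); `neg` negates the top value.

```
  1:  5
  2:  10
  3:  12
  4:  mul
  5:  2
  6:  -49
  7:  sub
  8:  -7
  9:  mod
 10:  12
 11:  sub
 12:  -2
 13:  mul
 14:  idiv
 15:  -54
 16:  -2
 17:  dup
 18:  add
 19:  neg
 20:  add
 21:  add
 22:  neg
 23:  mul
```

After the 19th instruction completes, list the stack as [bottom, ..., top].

5    → 5
10   → 5 10
12   → 5 10 12
mul  → 5 120
2    → 5 120 2
-49  → 5 120 2 -49
sub  → 5 120 51
-7   → 5 120 51 -7
mod  → 5 120 2
12   → 5 120 2 12
sub  → 5 120 -10
-2   → 5 120 -10 -2
mul  → 5 120 20
idiv → 5 6
-54  → 5 6 -54
-2   → 5 6 -54 -2
dup  → 5 6 -54 -2 -2
add  → 5 6 -54 -4
neg  → 5 6 -54 4

[5, 6, -54, 4]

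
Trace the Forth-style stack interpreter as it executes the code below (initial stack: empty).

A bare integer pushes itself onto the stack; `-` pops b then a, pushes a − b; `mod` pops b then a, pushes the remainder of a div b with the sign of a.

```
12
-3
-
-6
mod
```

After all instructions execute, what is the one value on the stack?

12  → [12]
-3  → [12, -3]
-   → [15]
-6  → [15, -6]
mod → [3]

3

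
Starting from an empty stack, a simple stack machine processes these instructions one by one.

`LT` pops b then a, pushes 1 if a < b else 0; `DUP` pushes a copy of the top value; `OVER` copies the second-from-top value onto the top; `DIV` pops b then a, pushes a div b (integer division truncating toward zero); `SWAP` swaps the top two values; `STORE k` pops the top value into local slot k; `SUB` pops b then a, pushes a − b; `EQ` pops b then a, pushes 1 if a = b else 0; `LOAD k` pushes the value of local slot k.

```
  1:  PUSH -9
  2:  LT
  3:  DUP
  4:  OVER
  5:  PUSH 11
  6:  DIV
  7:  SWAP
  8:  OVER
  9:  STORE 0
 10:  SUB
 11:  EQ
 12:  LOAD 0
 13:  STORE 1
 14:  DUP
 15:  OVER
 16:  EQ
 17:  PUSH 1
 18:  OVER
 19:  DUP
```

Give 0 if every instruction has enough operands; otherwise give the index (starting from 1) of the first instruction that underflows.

PUSH -9  -9
LT  — needs 2 operands, stack has 1 → underflow

2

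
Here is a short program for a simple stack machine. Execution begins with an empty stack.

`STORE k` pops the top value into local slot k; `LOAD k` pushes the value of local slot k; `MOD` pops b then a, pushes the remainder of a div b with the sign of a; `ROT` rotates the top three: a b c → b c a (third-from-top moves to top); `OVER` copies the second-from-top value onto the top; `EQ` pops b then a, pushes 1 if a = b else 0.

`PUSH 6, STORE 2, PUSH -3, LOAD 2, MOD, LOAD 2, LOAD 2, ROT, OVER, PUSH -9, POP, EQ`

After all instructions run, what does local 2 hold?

6

PUSH 6  : [6]
STORE 2 : []
PUSH -3 : [-3]
LOAD 2  : [-3, 6]
MOD     : [-3]
LOAD 2  : [-3, 6]
LOAD 2  : [-3, 6, 6]
ROT     : [6, 6, -3]
OVER    : [6, 6, -3, 6]
PUSH -9 : [6, 6, -3, 6, -9]
POP     : [6, 6, -3, 6]
EQ      : [6, 6, 0]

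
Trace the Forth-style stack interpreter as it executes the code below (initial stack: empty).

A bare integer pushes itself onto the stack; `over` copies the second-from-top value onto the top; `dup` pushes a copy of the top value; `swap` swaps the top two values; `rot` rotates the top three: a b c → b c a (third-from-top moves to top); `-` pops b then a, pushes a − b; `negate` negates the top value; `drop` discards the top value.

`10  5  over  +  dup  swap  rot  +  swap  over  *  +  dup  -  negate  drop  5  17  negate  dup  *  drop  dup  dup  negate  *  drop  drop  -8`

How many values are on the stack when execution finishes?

1

10     : 10
5      : 10 5
over   : 10 5 10
+      : 10 15
dup    : 10 15 15
swap   : 10 15 15
rot    : 15 15 10
+      : 15 25
swap   : 25 15
over   : 25 15 25
*      : 25 375
+      : 400
dup    : 400 400
-      : 0
negate : 0
drop   : (empty)
5      : 5
17     : 5 17
negate : 5 -17
dup    : 5 -17 -17
*      : 5 289
drop   : 5
dup    : 5 5
dup    : 5 5 5
negate : 5 5 -5
*      : 5 -25
drop   : 5
drop   : (empty)
-8     : -8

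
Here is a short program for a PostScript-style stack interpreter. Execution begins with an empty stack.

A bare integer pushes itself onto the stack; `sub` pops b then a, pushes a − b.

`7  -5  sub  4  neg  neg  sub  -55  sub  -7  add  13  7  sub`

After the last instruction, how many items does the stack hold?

7   : [7]
-5  : [7, -5]
sub : [12]
4   : [12, 4]
neg : [12, -4]
neg : [12, 4]
sub : [8]
-55 : [8, -55]
sub : [63]
-7  : [63, -7]
add : [56]
13  : [56, 13]
7   : [56, 13, 7]
sub : [56, 6]

2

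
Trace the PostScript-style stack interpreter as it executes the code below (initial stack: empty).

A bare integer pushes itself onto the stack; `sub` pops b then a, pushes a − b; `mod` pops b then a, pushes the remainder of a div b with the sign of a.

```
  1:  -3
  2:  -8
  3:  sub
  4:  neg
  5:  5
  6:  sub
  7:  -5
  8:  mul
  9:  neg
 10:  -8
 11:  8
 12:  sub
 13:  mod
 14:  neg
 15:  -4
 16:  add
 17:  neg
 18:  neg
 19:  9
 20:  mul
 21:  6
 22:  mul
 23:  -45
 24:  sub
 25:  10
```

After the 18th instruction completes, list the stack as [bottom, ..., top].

[-2]

-3   [-3]
-8   [-3, -8]
sub  [5]
neg  [-5]
5    [-5, 5]
sub  [-10]
-5   [-10, -5]
mul  [50]
neg  [-50]
-8   [-50, -8]
8    [-50, -8, 8]
sub  [-50, -16]
mod  [-2]
neg  [2]
-4   [2, -4]
add  [-2]
neg  [2]
neg  [-2]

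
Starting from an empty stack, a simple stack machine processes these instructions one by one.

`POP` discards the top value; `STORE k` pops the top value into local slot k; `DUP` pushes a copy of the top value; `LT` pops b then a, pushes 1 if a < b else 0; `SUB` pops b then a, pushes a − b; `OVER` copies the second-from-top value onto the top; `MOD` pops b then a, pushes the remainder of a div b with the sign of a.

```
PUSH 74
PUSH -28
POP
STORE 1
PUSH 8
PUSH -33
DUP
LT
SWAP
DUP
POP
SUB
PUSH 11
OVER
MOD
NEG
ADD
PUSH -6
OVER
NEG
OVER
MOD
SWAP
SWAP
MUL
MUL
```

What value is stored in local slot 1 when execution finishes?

74

PUSH 74  -> [74]
PUSH -28 -> [74, -28]
POP      -> [74]
STORE 1  -> []
PUSH 8   -> [8]
PUSH -33 -> [8, -33]
DUP      -> [8, -33, -33]
LT       -> [8, 0]
SWAP     -> [0, 8]
DUP      -> [0, 8, 8]
POP      -> [0, 8]
SUB      -> [-8]
PUSH 11  -> [-8, 11]
OVER     -> [-8, 11, -8]
MOD      -> [-8, 3]
NEG      -> [-8, -3]
ADD      -> [-11]
PUSH -6  -> [-11, -6]
OVER     -> [-11, -6, -11]
NEG      -> [-11, -6, 11]
OVER     -> [-11, -6, 11, -6]
MOD      -> [-11, -6, 5]
SWAP     -> [-11, 5, -6]
SWAP     -> [-11, -6, 5]
MUL      -> [-11, -30]
MUL      -> [330]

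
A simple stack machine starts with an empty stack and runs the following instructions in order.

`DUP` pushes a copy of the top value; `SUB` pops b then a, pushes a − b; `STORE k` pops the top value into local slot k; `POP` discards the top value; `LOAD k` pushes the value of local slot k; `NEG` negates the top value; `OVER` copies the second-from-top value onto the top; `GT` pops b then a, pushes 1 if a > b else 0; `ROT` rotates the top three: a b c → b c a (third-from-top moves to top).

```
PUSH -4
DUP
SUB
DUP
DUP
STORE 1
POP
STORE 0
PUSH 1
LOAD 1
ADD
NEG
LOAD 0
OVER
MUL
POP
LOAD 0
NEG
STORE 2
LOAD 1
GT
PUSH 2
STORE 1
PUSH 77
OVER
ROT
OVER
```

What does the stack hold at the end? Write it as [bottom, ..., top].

[77, 0, 0, 0]

PUSH -4  -4
DUP      -4 -4
SUB      0
DUP      0 0
DUP      0 0 0
STORE 1  0 0
POP      0
STORE 0  (empty)
PUSH 1   1
LOAD 1   1 0
ADD      1
NEG      -1
LOAD 0   -1 0
OVER     -1 0 -1
MUL      -1 0
POP      -1
LOAD 0   -1 0
NEG      -1 0
STORE 2  -1
LOAD 1   -1 0
GT       0
PUSH 2   0 2
STORE 1  0
PUSH 77  0 77
OVER     0 77 0
ROT      77 0 0
OVER     77 0 0 0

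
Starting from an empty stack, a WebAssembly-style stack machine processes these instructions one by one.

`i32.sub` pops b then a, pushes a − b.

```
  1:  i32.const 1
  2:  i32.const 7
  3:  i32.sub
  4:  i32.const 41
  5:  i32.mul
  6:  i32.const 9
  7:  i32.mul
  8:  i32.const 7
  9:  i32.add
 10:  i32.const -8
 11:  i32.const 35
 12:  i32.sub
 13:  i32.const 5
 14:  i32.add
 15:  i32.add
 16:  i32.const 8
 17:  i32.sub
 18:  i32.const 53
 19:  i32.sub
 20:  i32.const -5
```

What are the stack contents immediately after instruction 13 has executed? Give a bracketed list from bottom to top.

[-2207, -43, 5]

i32.const 1   1
i32.const 7   1 7
i32.sub       -6
i32.const 41  -6 41
i32.mul       -246
i32.const 9   -246 9
i32.mul       -2214
i32.const 7   -2214 7
i32.add       -2207
i32.const -8  -2207 -8
i32.const 35  -2207 -8 35
i32.sub       -2207 -43
i32.const 5   -2207 -43 5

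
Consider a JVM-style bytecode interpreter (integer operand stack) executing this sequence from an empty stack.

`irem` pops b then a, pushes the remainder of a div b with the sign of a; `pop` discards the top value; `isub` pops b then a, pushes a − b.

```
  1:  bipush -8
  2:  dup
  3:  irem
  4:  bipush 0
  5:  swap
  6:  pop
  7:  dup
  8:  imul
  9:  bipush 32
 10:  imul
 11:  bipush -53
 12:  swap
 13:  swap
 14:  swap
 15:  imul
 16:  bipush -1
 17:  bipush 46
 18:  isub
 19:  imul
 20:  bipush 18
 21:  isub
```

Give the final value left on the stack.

bipush -8  -> [-8]
dup        -> [-8, -8]
irem       -> [0]
bipush 0   -> [0, 0]
swap       -> [0, 0]
pop        -> [0]
dup        -> [0, 0]
imul       -> [0]
bipush 32  -> [0, 32]
imul       -> [0]
bipush -53 -> [0, -53]
swap       -> [-53, 0]
swap       -> [0, -53]
swap       -> [-53, 0]
imul       -> [0]
bipush -1  -> [0, -1]
bipush 46  -> [0, -1, 46]
isub       -> [0, -47]
imul       -> [0]
bipush 18  -> [0, 18]
isub       -> [-18]

-18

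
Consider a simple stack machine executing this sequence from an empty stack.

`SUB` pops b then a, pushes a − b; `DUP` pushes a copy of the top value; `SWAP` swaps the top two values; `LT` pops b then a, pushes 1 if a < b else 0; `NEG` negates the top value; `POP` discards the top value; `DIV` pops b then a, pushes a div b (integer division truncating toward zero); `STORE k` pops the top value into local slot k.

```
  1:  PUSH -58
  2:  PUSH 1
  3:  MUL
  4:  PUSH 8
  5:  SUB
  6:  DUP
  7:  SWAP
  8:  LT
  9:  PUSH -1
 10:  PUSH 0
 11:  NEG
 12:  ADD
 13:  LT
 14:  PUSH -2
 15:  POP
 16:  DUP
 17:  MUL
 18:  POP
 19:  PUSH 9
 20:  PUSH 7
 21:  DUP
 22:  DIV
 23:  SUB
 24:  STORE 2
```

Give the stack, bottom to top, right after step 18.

[]

PUSH -58  [-58]
PUSH 1    [-58, 1]
MUL       [-58]
PUSH 8    [-58, 8]
SUB       [-66]
DUP       [-66, -66]
SWAP      [-66, -66]
LT        [0]
PUSH -1   [0, -1]
PUSH 0    [0, -1, 0]
NEG       [0, -1, 0]
ADD       [0, -1]
LT        [0]
PUSH -2   [0, -2]
POP       [0]
DUP       [0, 0]
MUL       [0]
POP       []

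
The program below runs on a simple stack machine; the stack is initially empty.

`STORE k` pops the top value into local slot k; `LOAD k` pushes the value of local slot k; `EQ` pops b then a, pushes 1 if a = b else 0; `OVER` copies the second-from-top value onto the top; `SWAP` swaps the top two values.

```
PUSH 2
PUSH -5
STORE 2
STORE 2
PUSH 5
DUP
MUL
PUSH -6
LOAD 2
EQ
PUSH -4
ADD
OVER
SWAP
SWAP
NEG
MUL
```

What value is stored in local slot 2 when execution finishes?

PUSH 2  → 2
PUSH -5 → 2 -5
STORE 2 → 2
STORE 2 → (empty)
PUSH 5  → 5
DUP     → 5 5
MUL     → 25
PUSH -6 → 25 -6
LOAD 2  → 25 -6 2
EQ      → 25 0
PUSH -4 → 25 0 -4
ADD     → 25 -4
OVER    → 25 -4 25
SWAP    → 25 25 -4
SWAP    → 25 -4 25
NEG     → 25 -4 -25
MUL     → 25 100

2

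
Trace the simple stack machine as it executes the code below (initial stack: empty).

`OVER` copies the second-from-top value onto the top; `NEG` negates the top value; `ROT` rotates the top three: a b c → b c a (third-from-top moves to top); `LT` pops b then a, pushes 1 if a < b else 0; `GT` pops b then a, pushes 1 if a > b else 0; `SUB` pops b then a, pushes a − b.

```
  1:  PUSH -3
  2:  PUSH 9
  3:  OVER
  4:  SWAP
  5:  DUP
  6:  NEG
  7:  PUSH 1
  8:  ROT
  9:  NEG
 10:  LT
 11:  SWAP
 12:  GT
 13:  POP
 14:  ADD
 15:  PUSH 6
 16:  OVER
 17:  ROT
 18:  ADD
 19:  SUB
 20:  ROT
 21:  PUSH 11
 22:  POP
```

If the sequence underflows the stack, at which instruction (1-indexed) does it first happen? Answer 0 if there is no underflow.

PUSH -3 → [-3]
PUSH 9  → [-3, 9]
OVER    → [-3, 9, -3]
SWAP    → [-3, -3, 9]
DUP     → [-3, -3, 9, 9]
NEG     → [-3, -3, 9, -9]
PUSH 1  → [-3, -3, 9, -9, 1]
ROT     → [-3, -3, -9, 1, 9]
NEG     → [-3, -3, -9, 1, -9]
LT      → [-3, -3, -9, 0]
SWAP    → [-3, -3, 0, -9]
GT      → [-3, -3, 1]
POP     → [-3, -3]
ADD     → [-6]
PUSH 6  → [-6, 6]
OVER    → [-6, 6, -6]
ROT     → [6, -6, -6]
ADD     → [6, -12]
SUB     → [18]
ROT  — needs 3 operands, stack has 1 → underflow

20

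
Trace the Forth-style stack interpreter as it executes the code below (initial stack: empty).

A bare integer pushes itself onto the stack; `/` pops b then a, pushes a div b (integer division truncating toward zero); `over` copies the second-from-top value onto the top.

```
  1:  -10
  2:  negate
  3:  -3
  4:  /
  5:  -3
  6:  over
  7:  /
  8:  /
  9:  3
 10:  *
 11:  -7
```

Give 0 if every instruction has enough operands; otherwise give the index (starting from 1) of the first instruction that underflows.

0

-10    : -10
negate : 10
-3     : 10 -3
/      : -3
-3     : -3 -3
over   : -3 -3 -3
/      : -3 1
/      : -3
3      : -3 3
*      : -9
-7     : -9 -7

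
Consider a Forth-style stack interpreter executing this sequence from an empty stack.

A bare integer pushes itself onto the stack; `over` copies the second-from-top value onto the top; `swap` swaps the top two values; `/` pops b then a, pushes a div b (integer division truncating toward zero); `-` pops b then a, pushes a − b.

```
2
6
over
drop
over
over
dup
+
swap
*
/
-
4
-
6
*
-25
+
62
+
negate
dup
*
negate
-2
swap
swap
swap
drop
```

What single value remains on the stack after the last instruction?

2      -> 2
6      -> 2 6
over   -> 2 6 2
drop   -> 2 6
over   -> 2 6 2
over   -> 2 6 2 6
dup    -> 2 6 2 6 6
+      -> 2 6 2 12
swap   -> 2 6 12 2
*      -> 2 6 24
/      -> 2 0
-      -> 2
4      -> 2 4
-      -> -2
6      -> -2 6
*      -> -12
-25    -> -12 -25
+      -> -37
62     -> -37 62
+      -> 25
negate -> -25
dup    -> -25 -25
*      -> 625
negate -> -625
-2     -> -625 -2
swap   -> -2 -625
swap   -> -625 -2
swap   -> -2 -625
drop   -> -2

-2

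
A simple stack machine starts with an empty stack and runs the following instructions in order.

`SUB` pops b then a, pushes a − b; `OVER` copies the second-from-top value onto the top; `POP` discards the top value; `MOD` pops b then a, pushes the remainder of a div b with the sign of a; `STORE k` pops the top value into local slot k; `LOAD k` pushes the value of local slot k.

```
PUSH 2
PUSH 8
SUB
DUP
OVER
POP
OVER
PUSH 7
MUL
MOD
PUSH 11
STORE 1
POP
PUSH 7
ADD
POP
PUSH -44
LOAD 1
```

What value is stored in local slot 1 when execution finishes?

PUSH 2    2
PUSH 8    2 8
SUB       -6
DUP       -6 -6
OVER      -6 -6 -6
POP       -6 -6
OVER      -6 -6 -6
PUSH 7    -6 -6 -6 7
MUL       -6 -6 -42
MOD       -6 -6
PUSH 11   -6 -6 11
STORE 1   -6 -6
POP       -6
PUSH 7    -6 7
ADD       1
POP       (empty)
PUSH -44  -44
LOAD 1    -44 11

11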